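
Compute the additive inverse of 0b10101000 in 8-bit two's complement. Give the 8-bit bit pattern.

01011000

Invert: 01010111. Add 1: 01011000.
Check: 10101000 = -88, 01011000 = 88.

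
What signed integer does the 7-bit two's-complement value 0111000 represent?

MSB is 0, so the value is non-negative: 0111000 = 56.

56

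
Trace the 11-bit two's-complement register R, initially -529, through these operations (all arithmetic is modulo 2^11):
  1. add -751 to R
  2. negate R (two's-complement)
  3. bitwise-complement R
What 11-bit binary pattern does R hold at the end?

Start: R = -529 = 10111101111.
R = -529 + (-751) = -1280; wraps to 768 = 01100000000
R = −(768) = -768 = 10100000000
R = NOT 10100000000 = 01011111111 = 767

01011111111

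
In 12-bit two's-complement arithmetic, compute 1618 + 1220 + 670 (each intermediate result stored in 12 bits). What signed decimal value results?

1618 + 1220 = 2838 → wraps to -1258 (101100010110)
-1258 + 670 = -588 (110110110100)

-588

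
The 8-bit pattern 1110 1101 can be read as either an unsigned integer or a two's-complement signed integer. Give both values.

unsigned = 237, signed = -19

Unsigned: 11101101 = 237.
Signed: MSB=1 → 237 − 256 = -19.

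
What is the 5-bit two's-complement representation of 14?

14 is non-negative, so write it directly in 5 bits: 01110.

01110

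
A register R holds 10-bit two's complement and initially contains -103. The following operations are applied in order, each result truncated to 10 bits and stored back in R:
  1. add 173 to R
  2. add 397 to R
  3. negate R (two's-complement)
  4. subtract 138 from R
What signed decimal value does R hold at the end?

419

Start: R = -103 = 1110011001.
R = -103 + 173 = 70 = 0001000110
R = 70 + 397 = 467 = 0111010011
R = −(467) = -467 = 1000101101
R = -467 − 138 = -605; wraps to 419 = 0110100011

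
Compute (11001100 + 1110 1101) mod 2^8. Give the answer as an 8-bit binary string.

10111001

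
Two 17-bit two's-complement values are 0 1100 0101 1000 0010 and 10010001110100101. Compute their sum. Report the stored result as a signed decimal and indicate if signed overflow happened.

0 1100 0101 1000 0010 → 01100010110000010 = 50562 (signed)
10010001110100101 = -56411 (signed)
  01100010110000010
+ 10010001110100101
= 11110100100100111
Result 11110100100100111: MSB = 1 → 125223 − 131072 = -5849.
Addends have opposite signs, so signed overflow cannot occur.

-5849; no overflow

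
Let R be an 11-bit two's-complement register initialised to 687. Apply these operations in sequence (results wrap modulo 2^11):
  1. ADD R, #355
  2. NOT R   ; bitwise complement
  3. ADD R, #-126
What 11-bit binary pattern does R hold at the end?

Start: R = 687 = 01010101111.
R = 687 + 355 = 1042; wraps to -1006 = 10000010010
R = NOT 10000010010 = 01111101101 = 1005
R = 1005 + (-126) = 879 = 01101101111

01101101111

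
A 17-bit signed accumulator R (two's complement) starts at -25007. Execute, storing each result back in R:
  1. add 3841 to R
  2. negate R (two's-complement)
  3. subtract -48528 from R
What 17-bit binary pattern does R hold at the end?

10001000000111110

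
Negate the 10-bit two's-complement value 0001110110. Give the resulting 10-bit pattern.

1110001010

Invert: 1110001001. Add 1: 1110001010.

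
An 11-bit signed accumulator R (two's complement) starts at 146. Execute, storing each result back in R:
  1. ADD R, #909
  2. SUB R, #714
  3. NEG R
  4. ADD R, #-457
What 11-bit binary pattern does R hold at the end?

10011100010

Start: R = 146 = 00010010010.
R = 146 + 909 = 1055; wraps to -993 = 10000011111
R = -993 − 714 = -1707; wraps to 341 = 00101010101
R = −(341) = -341 = 11010101011
R = -341 + (-457) = -798 = 10011100010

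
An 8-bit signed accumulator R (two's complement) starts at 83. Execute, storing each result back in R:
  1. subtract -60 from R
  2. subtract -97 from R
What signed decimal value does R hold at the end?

-16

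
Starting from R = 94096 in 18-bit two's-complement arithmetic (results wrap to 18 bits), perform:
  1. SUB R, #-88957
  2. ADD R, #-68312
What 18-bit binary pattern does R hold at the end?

Start: R = 94096 = 010110111110010000.
R = 94096 − (-88957) = 183053; wraps to -79091 = 101100101100001101
R = -79091 + (-68312) = -147403; wraps to 114741 = 011100000000110101

011100000000110101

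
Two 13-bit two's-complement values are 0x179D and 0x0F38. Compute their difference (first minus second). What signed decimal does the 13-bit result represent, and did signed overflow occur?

2149; overflow

0x179D = 1011110011101 = -2147 (signed)
0x0F38 = 0111100111000 = 3896 (signed)
Subtract via negate-and-add: invert 0111100111000 + 1 = 1000011001000 (i.e. -3896).
  1011110011101
+ 1000011001000
= 0100001100101  (discard carry-out 1)
Result 0100001100101: MSB = 0 → value 2149.
Both addends (after negating the subtrahend) are negative but the stored result is non-negative: signed overflow. The true value -2147 − 3896 = -6043 lies outside [-4096, 4095].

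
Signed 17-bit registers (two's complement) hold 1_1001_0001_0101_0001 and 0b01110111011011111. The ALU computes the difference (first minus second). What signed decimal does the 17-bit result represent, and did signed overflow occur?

1_1001_0001_0101_0001 → 11001000101010001 = -28335 (signed)
0b01110111011011111 → 01110111011011111 = 61151 (signed)
Subtract via negate-and-add: invert 01110111011011111 + 1 = 10001000100100001 (i.e. -61151).
  11001000101010001
+ 10001000100100001
= 01010001001110010  (discard carry-out 1)
Result 01010001001110010: MSB = 0 → value 41586.
Both addends (after negating the subtrahend) are negative but the stored result is non-negative: signed overflow. The true value -28335 − 61151 = -89486 lies outside [-65536, 65535].

41586; overflow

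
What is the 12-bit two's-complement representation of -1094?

101110111010

|-1094| = 1094 = 010001000110 in 12 bits.
Invert the bits: 101110111001. Add 1: 101110111010.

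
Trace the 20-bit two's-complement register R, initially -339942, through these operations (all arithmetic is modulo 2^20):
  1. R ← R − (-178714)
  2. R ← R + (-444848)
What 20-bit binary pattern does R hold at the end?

01101100000010000100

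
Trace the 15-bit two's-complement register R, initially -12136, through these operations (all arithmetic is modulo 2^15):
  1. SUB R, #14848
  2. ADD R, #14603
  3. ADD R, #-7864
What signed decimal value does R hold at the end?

Start: R = -12136 = 101000010011000.
R = -12136 − 14848 = -26984; wraps to 5784 = 001011010011000
R = 5784 + 14603 = 20387; wraps to -12381 = 100111110100011
R = -12381 + (-7864) = -20245; wraps to 12523 = 011000011101011

12523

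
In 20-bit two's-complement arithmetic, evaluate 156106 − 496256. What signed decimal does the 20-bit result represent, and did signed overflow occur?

-340150; no overflow

156106 → 00100110000111001010
496256 → 01111001001010000000
Subtract via negate-and-add: invert 01111001001010000000 + 1 = 10000110110110000000 (i.e. -496256).
  00100110000111001010
+ 10000110110110000000
= 10101100111101001010
Result 10101100111101001010: MSB = 1 → 708426 − 1048576 = -340150.
Addends (after negating the subtrahend) have opposite signs, so signed overflow cannot occur.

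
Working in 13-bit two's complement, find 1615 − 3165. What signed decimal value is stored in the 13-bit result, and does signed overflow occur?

-1550; no overflow

1615 → 0011001001111
3165 → 0110001011101
Subtract via negate-and-add: invert 0110001011101 + 1 = 1001110100011 (i.e. -3165).
  0011001001111
+ 1001110100011
= 1100111110010
Result 1100111110010: MSB = 1 → 6642 − 8192 = -1550.
Addends (after negating the subtrahend) have opposite signs, so signed overflow cannot occur.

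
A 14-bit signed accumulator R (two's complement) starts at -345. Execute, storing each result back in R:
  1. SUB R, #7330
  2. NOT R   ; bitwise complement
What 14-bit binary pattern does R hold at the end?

01110111111010

Start: R = -345 = 11111010100111.
R = -345 − 7330 = -7675 = 10001000000101
R = NOT 10001000000101 = 01110111111010 = 7674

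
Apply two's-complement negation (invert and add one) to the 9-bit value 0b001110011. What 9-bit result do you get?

110001101

Invert: 110001100. Add 1: 110001101.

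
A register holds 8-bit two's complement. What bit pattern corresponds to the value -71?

10111001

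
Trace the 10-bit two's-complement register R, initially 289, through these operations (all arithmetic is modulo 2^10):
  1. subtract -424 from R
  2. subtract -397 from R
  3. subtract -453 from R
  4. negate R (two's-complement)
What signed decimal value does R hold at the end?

Start: R = 289 = 0100100001.
R = 289 − (-424) = 713; wraps to -311 = 1011001001
R = -311 − (-397) = 86 = 0001010110
R = 86 − (-453) = 539; wraps to -485 = 1000011011
R = −(-485) = 485 = 0111100101

485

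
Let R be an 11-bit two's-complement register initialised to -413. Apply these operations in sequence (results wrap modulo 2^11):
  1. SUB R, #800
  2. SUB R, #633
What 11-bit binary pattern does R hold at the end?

Start: R = -413 = 11001100011.
R = -413 − 800 = -1213; wraps to 835 = 01101000011
R = 835 − 633 = 202 = 00011001010

00011001010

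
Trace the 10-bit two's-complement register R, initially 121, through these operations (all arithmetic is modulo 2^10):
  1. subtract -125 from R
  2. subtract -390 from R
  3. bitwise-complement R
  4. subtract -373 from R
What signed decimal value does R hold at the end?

-264

Start: R = 121 = 0001111001.
R = 121 − (-125) = 246 = 0011110110
R = 246 − (-390) = 636; wraps to -388 = 1001111100
R = NOT 1001111100 = 0110000011 = 387
R = 387 − (-373) = 760; wraps to -264 = 1011111000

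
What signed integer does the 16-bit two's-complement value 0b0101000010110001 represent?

MSB is 0, so the value is non-negative: 0101000010110001 = 20657.

20657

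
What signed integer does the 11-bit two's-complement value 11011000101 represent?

MSB is 1, so the value is negative.
Unsigned reading: 1733. Subtract 2^11 = 2048: 1733 − 2048 = -315.

-315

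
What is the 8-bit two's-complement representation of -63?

11000001

|-63| = 63 = 00111111 in 8 bits.
Invert the bits: 11000000. Add 1: 11000001.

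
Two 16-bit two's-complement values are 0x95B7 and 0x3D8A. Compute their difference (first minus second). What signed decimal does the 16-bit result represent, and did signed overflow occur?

0x95B7 = 1001010110110111 = -27209 (signed)
0x3D8A = 0011110110001010 = 15754 (signed)
Subtract via negate-and-add: invert 0011110110001010 + 1 = 1100001001110110 (i.e. -15754).
  1001010110110111
+ 1100001001110110
= 0101100000101101  (discard carry-out 1)
Result 0101100000101101: MSB = 0 → value 22573.
Both addends (after negating the subtrahend) are negative but the stored result is non-negative: signed overflow. The true value -27209 − 15754 = -42963 lies outside [-32768, 32767].

22573; overflow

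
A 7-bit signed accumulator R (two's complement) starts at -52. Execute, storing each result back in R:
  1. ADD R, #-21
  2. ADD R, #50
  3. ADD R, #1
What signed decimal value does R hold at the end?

Start: R = -52 = 1001100.
R = -52 + (-21) = -73; wraps to 55 = 0110111
R = 55 + 50 = 105; wraps to -23 = 1101001
R = -23 + 1 = -22 = 1101010

-22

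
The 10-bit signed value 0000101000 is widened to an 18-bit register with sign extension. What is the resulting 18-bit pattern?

MSB of 0000101000 is 0; replicate it into the new high bits.
00000000|0000101000 → 000000000000101000 (still 40).

000000000000101000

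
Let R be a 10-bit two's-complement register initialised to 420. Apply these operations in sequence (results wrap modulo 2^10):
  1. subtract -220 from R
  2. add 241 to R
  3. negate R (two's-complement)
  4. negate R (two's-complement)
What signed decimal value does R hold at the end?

-143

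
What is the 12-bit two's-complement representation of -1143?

101110001001

|-1143| = 1143 = 010001110111 in 12 bits.
Invert the bits: 101110001000. Add 1: 101110001001.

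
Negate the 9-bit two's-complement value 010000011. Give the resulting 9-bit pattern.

101111101

Invert: 101111100. Add 1: 101111101.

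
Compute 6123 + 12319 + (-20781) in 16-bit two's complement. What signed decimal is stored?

-2339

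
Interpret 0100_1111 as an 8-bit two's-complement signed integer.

MSB is 0, so the value is non-negative: 01001111 = 79.

79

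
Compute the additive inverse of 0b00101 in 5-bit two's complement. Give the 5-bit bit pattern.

11011

Invert: 11010. Add 1: 11011.
Check: 00101 = 5, 11011 = -5.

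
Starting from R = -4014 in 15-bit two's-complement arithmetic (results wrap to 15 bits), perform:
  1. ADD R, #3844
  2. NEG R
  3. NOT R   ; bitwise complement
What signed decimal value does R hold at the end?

Start: R = -4014 = 111000001010010.
R = -4014 + 3844 = -170 = 111111101010110
R = −(-170) = 170 = 000000010101010
R = NOT 000000010101010 = 111111101010101 = -171

-171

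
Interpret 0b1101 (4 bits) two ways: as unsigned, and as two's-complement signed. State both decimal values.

unsigned = 13, signed = -3

Unsigned: 1101 = 13.
Signed: MSB=1 → 13 − 16 = -3.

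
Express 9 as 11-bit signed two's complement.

9 is non-negative, so write it directly in 11 bits: 00000001001.

00000001001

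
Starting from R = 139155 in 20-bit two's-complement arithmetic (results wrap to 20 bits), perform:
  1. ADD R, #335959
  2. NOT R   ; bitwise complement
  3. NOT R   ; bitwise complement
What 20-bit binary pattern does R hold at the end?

Start: R = 139155 = 00100001111110010011.
R = 139155 + 335959 = 475114 = 01110011111111101010
R = NOT 01110011111111101010 = 10001100000000010101 = -475115
R = NOT 10001100000000010101 = 01110011111111101010 = 475114

01110011111111101010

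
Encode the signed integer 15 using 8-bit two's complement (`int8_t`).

00001111

15 is non-negative, so write it directly in 8 bits: 00001111.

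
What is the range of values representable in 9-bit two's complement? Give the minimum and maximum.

min = -256, max = 255

Minimum: −2^8 = -256.
Maximum: 2^8 − 1 = 255.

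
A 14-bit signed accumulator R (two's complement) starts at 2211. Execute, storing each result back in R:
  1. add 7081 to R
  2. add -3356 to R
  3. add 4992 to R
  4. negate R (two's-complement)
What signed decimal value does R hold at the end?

5456

Start: R = 2211 = 00100010100011.
R = 2211 + 7081 = 9292; wraps to -7092 = 10010001001100
R = -7092 + (-3356) = -10448; wraps to 5936 = 01011100110000
R = 5936 + 4992 = 10928; wraps to -5456 = 10101010110000
R = −(-5456) = 5456 = 01010101010000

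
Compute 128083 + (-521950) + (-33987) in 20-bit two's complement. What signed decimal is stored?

128083 + (-521950) = -393867 (10011111110101110101)
-393867 + (-33987) = -427854 (10010111100010110010)

-427854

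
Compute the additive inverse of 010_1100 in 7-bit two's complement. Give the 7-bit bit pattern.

1010100

Invert: 1010011. Add 1: 1010100.
Check: 0101100 = 44, 1010100 = -44.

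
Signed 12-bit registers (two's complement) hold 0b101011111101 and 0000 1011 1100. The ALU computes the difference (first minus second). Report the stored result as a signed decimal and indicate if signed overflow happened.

-1471; no overflow

0b101011111101 → 101011111101 = -1283 (signed)
0000 1011 1100 → 000010111100 = 188 (signed)
Subtract via negate-and-add: invert 000010111100 + 1 = 111101000100 (i.e. -188).
  101011111101
+ 111101000100
= 101001000001  (discard carry-out 1)
Result 101001000001: MSB = 1 → 2625 − 4096 = -1471.
Both addends (after negating the subtrahend) are negative and so is the stored result: no signed overflow.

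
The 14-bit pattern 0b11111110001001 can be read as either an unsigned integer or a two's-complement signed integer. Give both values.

Unsigned: 11111110001001 = 16265.
Signed: MSB=1 → 16265 − 16384 = -119.

unsigned = 16265, signed = -119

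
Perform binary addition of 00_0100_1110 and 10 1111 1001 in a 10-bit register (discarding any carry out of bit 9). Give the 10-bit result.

1101000111

  0001001110
+ 1011111001
= 1101000111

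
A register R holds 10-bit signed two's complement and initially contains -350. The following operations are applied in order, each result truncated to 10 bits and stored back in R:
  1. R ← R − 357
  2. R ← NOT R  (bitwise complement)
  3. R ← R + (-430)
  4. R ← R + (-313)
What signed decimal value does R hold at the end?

Start: R = -350 = 1010100010.
R = -350 − 357 = -707; wraps to 317 = 0100111101
R = NOT 0100111101 = 1011000010 = -318
R = -318 + (-430) = -748; wraps to 276 = 0100010100
R = 276 + (-313) = -37 = 1111011011

-37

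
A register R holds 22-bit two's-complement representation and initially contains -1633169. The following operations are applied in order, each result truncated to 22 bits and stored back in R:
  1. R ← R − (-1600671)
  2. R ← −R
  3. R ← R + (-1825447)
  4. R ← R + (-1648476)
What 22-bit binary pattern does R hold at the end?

0010110111110011101111

Start: R = -1633169 = 1001110001010001101111.
R = -1633169 − (-1600671) = -32498 = 1111111000000100001110
R = −(-32498) = 32498 = 0000000111111011110010
R = 32498 + (-1825447) = -1792949 = 1001001010010001001011
R = -1792949 + (-1648476) = -3441425; wraps to 752879 = 0010110111110011101111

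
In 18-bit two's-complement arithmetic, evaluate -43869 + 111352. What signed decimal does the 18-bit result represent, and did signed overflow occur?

-43869 → 110101010010100011
111352 → 011011001011111000
  110101010010100011
+ 011011001011111000
= 010000011110011011  (discard carry-out 1)
Result 010000011110011011: MSB = 0 → value 67483.
Addends have opposite signs, so signed overflow cannot occur.

67483; no overflow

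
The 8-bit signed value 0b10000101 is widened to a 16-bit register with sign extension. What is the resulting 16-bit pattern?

1111111110000101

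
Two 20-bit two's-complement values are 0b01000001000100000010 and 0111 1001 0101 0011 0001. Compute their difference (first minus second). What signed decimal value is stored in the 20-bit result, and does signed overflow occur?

0b01000001000100000010 → 01000001000100000010 = 266498 (signed)
0111 1001 0101 0011 0001 → 01111001010100110001 = 496945 (signed)
Subtract via negate-and-add: invert 01111001010100110001 + 1 = 10000110101011001111 (i.e. -496945).
  01000001000100000010
+ 10000110101011001111
= 11000111101111010001
Result 11000111101111010001: MSB = 1 → 818129 − 1048576 = -230447.
Addends (after negating the subtrahend) have opposite signs, so signed overflow cannot occur.

-230447; no overflow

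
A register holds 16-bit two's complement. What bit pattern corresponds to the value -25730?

|-25730| = 25730 = 0110010010000010 in 16 bits.
Invert the bits: 1001101101111101. Add 1: 1001101101111110.

1001101101111110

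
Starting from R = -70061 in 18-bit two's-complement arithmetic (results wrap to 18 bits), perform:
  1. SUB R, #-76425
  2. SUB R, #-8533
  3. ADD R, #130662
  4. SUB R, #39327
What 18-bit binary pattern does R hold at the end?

011001111011111000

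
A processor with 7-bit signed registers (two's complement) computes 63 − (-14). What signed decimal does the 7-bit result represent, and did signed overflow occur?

-51; overflow

63 → 0111111
-14 → 1110010
Subtract via negate-and-add: invert 1110010 + 1 = 0001110 (i.e. 14).
  0111111
+ 0001110
= 1001101
Result 1001101: MSB = 1 → 77 − 128 = -51.
Both addends (after negating the subtrahend) are non-negative but the stored result is negative: signed overflow. The true value 63 − (-14) = 77 lies outside [-64, 63].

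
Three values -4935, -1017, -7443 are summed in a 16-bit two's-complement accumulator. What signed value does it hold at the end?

-4935 + (-1017) = -5952 (1110100011000000)
-5952 + (-7443) = -13395 (1100101110101101)

-13395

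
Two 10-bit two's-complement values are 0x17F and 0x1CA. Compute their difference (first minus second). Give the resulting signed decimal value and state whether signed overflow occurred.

-75; no overflow

0x17F = 0101111111 = 383 (signed)
0x1CA = 0111001010 = 458 (signed)
Subtract via negate-and-add: invert 0111001010 + 1 = 1000110110 (i.e. -458).
  0101111111
+ 1000110110
= 1110110101
Result 1110110101: MSB = 1 → 949 − 1024 = -75.
Addends (after negating the subtrahend) have opposite signs, so signed overflow cannot occur.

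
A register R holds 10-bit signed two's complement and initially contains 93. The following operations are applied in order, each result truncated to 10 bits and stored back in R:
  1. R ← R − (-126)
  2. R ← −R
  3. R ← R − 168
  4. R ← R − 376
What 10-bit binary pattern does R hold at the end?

0100000101

Start: R = 93 = 0001011101.
R = 93 − (-126) = 219 = 0011011011
R = −(219) = -219 = 1100100101
R = -219 − 168 = -387 = 1001111101
R = -387 − 376 = -763; wraps to 261 = 0100000101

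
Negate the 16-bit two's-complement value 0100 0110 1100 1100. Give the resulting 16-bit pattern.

Invert: 1011100100110011. Add 1: 1011100100110100.
Check: 0100011011001100 = 18124, 1011100100110100 = -18124.

1011100100110100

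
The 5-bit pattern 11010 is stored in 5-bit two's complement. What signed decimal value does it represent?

MSB is 1, so the value is negative.
Unsigned reading: 26. Subtract 2^5 = 32: 26 − 32 = -6.

-6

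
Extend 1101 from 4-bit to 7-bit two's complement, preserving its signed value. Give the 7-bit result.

1111101

MSB of 1101 is 1; replicate it into the new high bits.
111|1101 → 1111101 (still -3).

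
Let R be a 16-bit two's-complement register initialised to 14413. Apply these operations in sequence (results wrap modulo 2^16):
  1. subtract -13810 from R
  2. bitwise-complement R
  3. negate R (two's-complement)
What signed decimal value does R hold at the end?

28224

Start: R = 14413 = 0011100001001101.
R = 14413 − (-13810) = 28223 = 0110111000111111
R = NOT 0110111000111111 = 1001000111000000 = -28224
R = −(-28224) = 28224 = 0110111001000000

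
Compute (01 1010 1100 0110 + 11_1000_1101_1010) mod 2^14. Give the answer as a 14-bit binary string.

01001110100000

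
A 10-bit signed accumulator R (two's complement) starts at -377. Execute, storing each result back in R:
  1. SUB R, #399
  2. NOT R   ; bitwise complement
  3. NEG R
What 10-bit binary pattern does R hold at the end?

0011111001

Start: R = -377 = 1010000111.
R = -377 − 399 = -776; wraps to 248 = 0011111000
R = NOT 0011111000 = 1100000111 = -249
R = −(-249) = 249 = 0011111001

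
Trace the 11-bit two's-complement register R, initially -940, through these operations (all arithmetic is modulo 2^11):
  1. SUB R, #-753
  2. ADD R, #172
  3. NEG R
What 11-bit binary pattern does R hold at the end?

Start: R = -940 = 10001010100.
R = -940 − (-753) = -187 = 11101000101
R = -187 + 172 = -15 = 11111110001
R = −(-15) = 15 = 00000001111

00000001111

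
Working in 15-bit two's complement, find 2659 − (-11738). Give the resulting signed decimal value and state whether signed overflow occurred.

14397; no overflow

2659 → 000101001100011
-11738 → 101001000100110
Subtract via negate-and-add: invert 101001000100110 + 1 = 010110111011010 (i.e. 11738).
  000101001100011
+ 010110111011010
= 011100000111101
Result 011100000111101: MSB = 0 → value 14397.
Both addends (after negating the subtrahend) are non-negative and so is the stored result: no signed overflow.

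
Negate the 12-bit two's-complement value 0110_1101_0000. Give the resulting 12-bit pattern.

100100110000

Invert: 100100101111. Add 1: 100100110000.
Check: 011011010000 = 1744, 100100110000 = -1744.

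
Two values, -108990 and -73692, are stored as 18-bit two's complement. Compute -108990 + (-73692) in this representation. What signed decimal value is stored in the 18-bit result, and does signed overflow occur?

-108990 → 100101011001000010
-73692 → 101110000000100100
  100101011001000010
+ 101110000000100100
= 010011011001100110  (discard carry-out 1)
Result 010011011001100110: MSB = 0 → value 79462.
Both addends are negative but the stored result is non-negative: signed overflow. The true value -108990 + (-73692) = -182682 lies outside [-131072, 131071].

79462; overflow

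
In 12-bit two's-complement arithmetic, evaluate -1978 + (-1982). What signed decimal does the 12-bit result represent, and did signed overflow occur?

136; overflow

-1978 → 100001000110
-1982 → 100001000010
  100001000110
+ 100001000010
= 000010001000  (discard carry-out 1)
Result 000010001000: MSB = 0 → value 136.
Both addends are negative but the stored result is non-negative: signed overflow. The true value -1978 + (-1982) = -3960 lies outside [-2048, 2047].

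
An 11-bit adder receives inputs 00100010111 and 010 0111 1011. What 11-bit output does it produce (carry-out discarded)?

  00100010111
+ 01001111011
= 01110010010

01110010010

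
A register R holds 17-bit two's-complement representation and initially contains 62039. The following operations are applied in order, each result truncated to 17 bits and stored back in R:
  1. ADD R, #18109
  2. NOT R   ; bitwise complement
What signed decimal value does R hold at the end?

Start: R = 62039 = 01111001001010111.
R = 62039 + 18109 = 80148; wraps to -50924 = 10011100100010100
R = NOT 10011100100010100 = 01100011011101011 = 50923

50923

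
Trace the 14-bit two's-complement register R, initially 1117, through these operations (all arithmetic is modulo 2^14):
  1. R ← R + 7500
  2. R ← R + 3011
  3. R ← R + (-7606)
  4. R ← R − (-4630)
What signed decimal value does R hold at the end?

-7732

Start: R = 1117 = 00010001011101.
R = 1117 + 7500 = 8617; wraps to -7767 = 10000110101001
R = -7767 + 3011 = -4756 = 10110101101100
R = -4756 + (-7606) = -12362; wraps to 4022 = 00111110110110
R = 4022 − (-4630) = 8652; wraps to -7732 = 10000111001100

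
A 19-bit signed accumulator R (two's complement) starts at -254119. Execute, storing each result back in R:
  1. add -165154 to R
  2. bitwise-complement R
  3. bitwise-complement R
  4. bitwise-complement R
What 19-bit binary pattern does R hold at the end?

Start: R = -254119 = 1000001111101011001.
R = -254119 + (-165154) = -419273; wraps to 105015 = 0011001101000110111
R = NOT 0011001101000110111 = 1100110010111001000 = -105016
R = NOT 1100110010111001000 = 0011001101000110111 = 105015
R = NOT 0011001101000110111 = 1100110010111001000 = -105016

1100110010111001000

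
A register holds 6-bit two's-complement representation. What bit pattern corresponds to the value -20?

|-20| = 20 = 010100 in 6 bits.
Invert the bits: 101011. Add 1: 101100.

101100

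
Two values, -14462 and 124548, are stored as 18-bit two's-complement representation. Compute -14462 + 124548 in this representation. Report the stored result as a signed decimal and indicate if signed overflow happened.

-14462 → 111100011110000010
124548 → 011110011010000100
  111100011110000010
+ 011110011010000100
= 011010111000000110  (discard carry-out 1)
Result 011010111000000110: MSB = 0 → value 110086.
Addends have opposite signs, so signed overflow cannot occur.

110086; no overflow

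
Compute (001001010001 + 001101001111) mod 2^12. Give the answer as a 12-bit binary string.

010110100000

  001001010001
+ 001101001111
= 010110100000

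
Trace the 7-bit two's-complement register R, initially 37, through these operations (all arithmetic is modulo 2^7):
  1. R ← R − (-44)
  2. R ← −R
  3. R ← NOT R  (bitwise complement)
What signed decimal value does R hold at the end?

Start: R = 37 = 0100101.
R = 37 − (-44) = 81; wraps to -47 = 1010001
R = −(-47) = 47 = 0101111
R = NOT 0101111 = 1010000 = -48

-48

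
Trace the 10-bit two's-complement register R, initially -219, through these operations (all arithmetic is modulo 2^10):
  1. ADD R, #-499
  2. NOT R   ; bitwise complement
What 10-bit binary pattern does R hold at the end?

Start: R = -219 = 1100100101.
R = -219 + (-499) = -718; wraps to 306 = 0100110010
R = NOT 0100110010 = 1011001101 = -307

1011001101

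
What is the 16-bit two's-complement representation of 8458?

8458 is non-negative, so write it directly in 16 bits: 0010000100001010.

0010000100001010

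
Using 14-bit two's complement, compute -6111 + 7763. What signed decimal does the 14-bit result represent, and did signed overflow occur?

-6111 → 10100000100001
7763 → 01111001010011
  10100000100001
+ 01111001010011
= 00011001110100  (discard carry-out 1)
Result 00011001110100: MSB = 0 → value 1652.
Addends have opposite signs, so signed overflow cannot occur.

1652; no overflow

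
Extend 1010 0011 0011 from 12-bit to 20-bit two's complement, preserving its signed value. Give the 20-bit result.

MSB of 101000110011 is 1; replicate it into the new high bits.
11111111|101000110011 → 11111111101000110011 (still -1485).

11111111101000110011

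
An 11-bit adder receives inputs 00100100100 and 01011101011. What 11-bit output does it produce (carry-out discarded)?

  00100100100
+ 01011101011
= 10000001111

10000001111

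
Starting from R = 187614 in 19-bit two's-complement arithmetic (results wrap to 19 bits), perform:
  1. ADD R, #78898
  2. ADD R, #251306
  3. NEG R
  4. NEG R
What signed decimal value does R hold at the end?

-6470

Start: R = 187614 = 0101101110011011110.
R = 187614 + 78898 = 266512; wraps to -257776 = 1000001000100010000
R = -257776 + 251306 = -6470 = 1111110011010111010
R = −(-6470) = 6470 = 0000001100101000110
R = −(6470) = -6470 = 1111110011010111010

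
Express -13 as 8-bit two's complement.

11110011

|-13| = 13 = 00001101 in 8 bits.
Invert the bits: 11110010. Add 1: 11110011.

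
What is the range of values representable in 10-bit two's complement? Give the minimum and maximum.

min = -512, max = 511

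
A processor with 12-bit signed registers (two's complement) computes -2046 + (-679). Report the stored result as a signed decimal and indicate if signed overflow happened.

1371; overflow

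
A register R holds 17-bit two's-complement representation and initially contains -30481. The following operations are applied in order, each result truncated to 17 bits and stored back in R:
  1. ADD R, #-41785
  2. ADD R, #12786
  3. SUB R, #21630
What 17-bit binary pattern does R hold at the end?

01100001100101010

Start: R = -30481 = 11000100011101111.
R = -30481 + (-41785) = -72266; wraps to 58806 = 01110010110110110
R = 58806 + 12786 = 71592; wraps to -59480 = 10001011110101000
R = -59480 − 21630 = -81110; wraps to 49962 = 01100001100101010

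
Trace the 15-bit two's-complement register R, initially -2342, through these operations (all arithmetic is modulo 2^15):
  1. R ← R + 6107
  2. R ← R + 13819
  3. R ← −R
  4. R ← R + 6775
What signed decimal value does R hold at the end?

-10809

Start: R = -2342 = 111011011011010.
R = -2342 + 6107 = 3765 = 000111010110101
R = 3765 + 13819 = 17584; wraps to -15184 = 100010010110000
R = −(-15184) = 15184 = 011101101010000
R = 15184 + 6775 = 21959; wraps to -10809 = 101010111000111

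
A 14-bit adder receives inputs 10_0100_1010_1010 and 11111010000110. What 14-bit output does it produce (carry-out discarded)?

10001100110000

  10010010101010
+ 11111010000110
= 10001100110000  (discard carry-out 1)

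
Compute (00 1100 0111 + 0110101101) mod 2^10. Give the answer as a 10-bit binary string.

  0011000111
+ 0110101101
= 1001110100

1001110100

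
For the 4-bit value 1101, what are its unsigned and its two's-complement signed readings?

unsigned = 13, signed = -3

Unsigned: 1101 = 13.
Signed: MSB=1 → 13 − 16 = -3.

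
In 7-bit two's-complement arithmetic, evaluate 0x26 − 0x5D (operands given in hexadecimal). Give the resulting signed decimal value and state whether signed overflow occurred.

0x26 = 0100110 = 38 (signed)
0x5D = 1011101 = -35 (signed)
Subtract via negate-and-add: invert 1011101 + 1 = 0100011 (i.e. 35).
  0100110
+ 0100011
= 1001001
Result 1001001: MSB = 1 → 73 − 128 = -55.
Both addends (after negating the subtrahend) are non-negative but the stored result is negative: signed overflow. The true value 38 − (-35) = 73 lies outside [-64, 63].

-55; overflow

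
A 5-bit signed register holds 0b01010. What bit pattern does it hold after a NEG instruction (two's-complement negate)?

Invert: 10101. Add 1: 10110.
Check: 01010 = 10, 10110 = -10.

10110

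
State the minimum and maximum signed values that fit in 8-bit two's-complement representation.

Minimum: −2^7 = -128.
Maximum: 2^7 − 1 = 127.

min = -128, max = 127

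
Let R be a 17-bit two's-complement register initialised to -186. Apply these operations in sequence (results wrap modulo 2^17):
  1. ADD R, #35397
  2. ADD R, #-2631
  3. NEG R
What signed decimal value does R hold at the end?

Start: R = -186 = 11111111101000110.
R = -186 + 35397 = 35211 = 01000100110001011
R = 35211 + (-2631) = 32580 = 00111111101000100
R = −(32580) = -32580 = 11000000010111100

-32580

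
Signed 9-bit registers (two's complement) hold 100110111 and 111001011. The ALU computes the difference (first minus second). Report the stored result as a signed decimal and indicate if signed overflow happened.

-148; no overflow

100110111 = -201 (signed)
111001011 = -53 (signed)
Subtract via negate-and-add: invert 111001011 + 1 = 000110101 (i.e. 53).
  100110111
+ 000110101
= 101101100
Result 101101100: MSB = 1 → 364 − 512 = -148.
Addends (after negating the subtrahend) have opposite signs, so signed overflow cannot occur.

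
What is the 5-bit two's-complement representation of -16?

|-16| = 16 = 10000 in 5 bits.
Invert the bits: 01111. Add 1: 10000.
Check: 10000 reads as 16 − 32 = -16.

10000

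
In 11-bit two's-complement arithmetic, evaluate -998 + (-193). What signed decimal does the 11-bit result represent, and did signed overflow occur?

857; overflow

-998 → 10000011010
-193 → 11100111111
  10000011010
+ 11100111111
= 01101011001  (discard carry-out 1)
Result 01101011001: MSB = 0 → value 857.
Both addends are negative but the stored result is non-negative: signed overflow. The true value -998 + (-193) = -1191 lies outside [-1024, 1023].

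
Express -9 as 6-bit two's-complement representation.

|-9| = 9 = 001001 in 6 bits.
Invert the bits: 110110. Add 1: 110111.

110111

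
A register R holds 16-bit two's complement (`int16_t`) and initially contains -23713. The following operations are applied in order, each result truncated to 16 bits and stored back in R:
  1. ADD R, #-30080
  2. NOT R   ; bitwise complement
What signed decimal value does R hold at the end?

-11744

Start: R = -23713 = 1010001101011111.
R = -23713 + (-30080) = -53793; wraps to 11743 = 0010110111011111
R = NOT 0010110111011111 = 1101001000100000 = -11744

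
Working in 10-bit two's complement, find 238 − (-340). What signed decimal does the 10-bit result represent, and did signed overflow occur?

-446; overflow

238 → 0011101110
-340 → 1010101100
Subtract via negate-and-add: invert 1010101100 + 1 = 0101010100 (i.e. 340).
  0011101110
+ 0101010100
= 1001000010
Result 1001000010: MSB = 1 → 578 − 1024 = -446.
Both addends (after negating the subtrahend) are non-negative but the stored result is negative: signed overflow. The true value 238 − (-340) = 578 lies outside [-512, 511].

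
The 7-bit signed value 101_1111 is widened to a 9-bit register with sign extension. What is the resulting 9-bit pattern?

111011111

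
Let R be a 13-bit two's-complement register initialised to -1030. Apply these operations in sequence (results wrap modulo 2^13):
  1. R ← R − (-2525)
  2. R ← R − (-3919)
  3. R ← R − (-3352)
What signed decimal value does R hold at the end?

574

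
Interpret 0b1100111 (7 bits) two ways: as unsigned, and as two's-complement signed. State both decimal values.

Unsigned: 1100111 = 103.
Signed: MSB=1 → 103 − 128 = -25.

unsigned = 103, signed = -25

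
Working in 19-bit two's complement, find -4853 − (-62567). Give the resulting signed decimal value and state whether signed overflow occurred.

57714; no overflow

-4853 → 1111110110100001011
-62567 → 1110000101110011001
Subtract via negate-and-add: invert 1110000101110011001 + 1 = 0001111010001100111 (i.e. 62567).
  1111110110100001011
+ 0001111010001100111
= 0001110000101110010  (discard carry-out 1)
Result 0001110000101110010: MSB = 0 → value 57714.
Addends (after negating the subtrahend) have opposite signs, so signed overflow cannot occur.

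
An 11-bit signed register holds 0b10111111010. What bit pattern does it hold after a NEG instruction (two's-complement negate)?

Invert: 01000000101. Add 1: 01000000110.
Check: 10111111010 = -518, 01000000110 = 518.

01000000110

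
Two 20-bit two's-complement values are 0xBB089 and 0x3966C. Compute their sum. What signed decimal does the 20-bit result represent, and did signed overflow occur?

-47371; no overflow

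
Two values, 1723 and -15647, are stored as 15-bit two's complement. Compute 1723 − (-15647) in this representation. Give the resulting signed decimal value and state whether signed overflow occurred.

-15398; overflow

1723 → 000011010111011
-15647 → 100001011100001
Subtract via negate-and-add: invert 100001011100001 + 1 = 011110100011111 (i.e. 15647).
  000011010111011
+ 011110100011111
= 100001111011010
Result 100001111011010: MSB = 1 → 17370 − 32768 = -15398.
Both addends (after negating the subtrahend) are non-negative but the stored result is negative: signed overflow. The true value 1723 − (-15647) = 17370 lies outside [-16384, 16383].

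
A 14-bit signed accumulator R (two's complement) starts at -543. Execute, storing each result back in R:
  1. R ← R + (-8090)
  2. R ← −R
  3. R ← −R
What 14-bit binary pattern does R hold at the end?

Start: R = -543 = 11110111100001.
R = -543 + (-8090) = -8633; wraps to 7751 = 01111001000111
R = −(7751) = -7751 = 10000110111001
R = −(-7751) = 7751 = 01111001000111

01111001000111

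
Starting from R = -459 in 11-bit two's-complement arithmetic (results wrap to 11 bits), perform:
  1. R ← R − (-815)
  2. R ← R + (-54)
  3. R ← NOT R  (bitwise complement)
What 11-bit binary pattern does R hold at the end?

11011010001

Start: R = -459 = 11000110101.
R = -459 − (-815) = 356 = 00101100100
R = 356 + (-54) = 302 = 00100101110
R = NOT 00100101110 = 11011010001 = -303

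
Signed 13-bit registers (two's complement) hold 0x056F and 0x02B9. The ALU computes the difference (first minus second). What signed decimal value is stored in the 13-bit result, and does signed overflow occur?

694; no overflow

0x056F = 0010101101111 = 1391 (signed)
0x02B9 = 0001010111001 = 697 (signed)
Subtract via negate-and-add: invert 0001010111001 + 1 = 1110101000111 (i.e. -697).
  0010101101111
+ 1110101000111
= 0001010110110  (discard carry-out 1)
Result 0001010110110: MSB = 0 → value 694.
Addends (after negating the subtrahend) have opposite signs, so signed overflow cannot occur.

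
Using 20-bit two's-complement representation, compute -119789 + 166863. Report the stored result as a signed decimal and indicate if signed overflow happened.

-119789 → 11100010110000010011
166863 → 00101000101111001111
  11100010110000010011
+ 00101000101111001111
= 00001011011111100010  (discard carry-out 1)
Result 00001011011111100010: MSB = 0 → value 47074.
Addends have opposite signs, so signed overflow cannot occur.

47074; no overflow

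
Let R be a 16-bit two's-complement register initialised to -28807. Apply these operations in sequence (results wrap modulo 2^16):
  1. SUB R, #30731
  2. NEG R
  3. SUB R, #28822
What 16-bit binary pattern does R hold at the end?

0111011111111100

Start: R = -28807 = 1000111101111001.
R = -28807 − 30731 = -59538; wraps to 5998 = 0001011101101110
R = −(5998) = -5998 = 1110100010010010
R = -5998 − 28822 = -34820; wraps to 30716 = 0111011111111100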